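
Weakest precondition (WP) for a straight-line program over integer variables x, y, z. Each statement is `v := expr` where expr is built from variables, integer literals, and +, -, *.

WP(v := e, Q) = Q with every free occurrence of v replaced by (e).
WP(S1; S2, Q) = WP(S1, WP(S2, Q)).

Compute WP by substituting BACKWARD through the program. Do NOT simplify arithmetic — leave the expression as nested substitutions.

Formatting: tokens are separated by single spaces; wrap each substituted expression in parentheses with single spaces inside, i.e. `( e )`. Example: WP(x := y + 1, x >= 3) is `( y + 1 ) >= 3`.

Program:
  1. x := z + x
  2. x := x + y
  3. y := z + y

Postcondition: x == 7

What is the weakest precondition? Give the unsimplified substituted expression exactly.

post: x == 7
stmt 3: y := z + y  -- replace 0 occurrence(s) of y with (z + y)
  => x == 7
stmt 2: x := x + y  -- replace 1 occurrence(s) of x with (x + y)
  => ( x + y ) == 7
stmt 1: x := z + x  -- replace 1 occurrence(s) of x with (z + x)
  => ( ( z + x ) + y ) == 7

Answer: ( ( z + x ) + y ) == 7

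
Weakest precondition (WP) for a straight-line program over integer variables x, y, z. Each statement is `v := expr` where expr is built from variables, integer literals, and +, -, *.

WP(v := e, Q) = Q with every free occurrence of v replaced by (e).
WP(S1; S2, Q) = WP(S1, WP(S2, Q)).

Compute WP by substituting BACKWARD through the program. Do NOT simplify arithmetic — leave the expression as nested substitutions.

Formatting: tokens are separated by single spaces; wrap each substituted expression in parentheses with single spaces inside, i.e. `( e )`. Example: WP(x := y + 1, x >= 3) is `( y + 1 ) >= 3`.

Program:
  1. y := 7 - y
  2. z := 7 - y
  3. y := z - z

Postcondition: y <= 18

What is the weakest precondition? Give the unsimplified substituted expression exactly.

post: y <= 18
stmt 3: y := z - z  -- replace 1 occurrence(s) of y with (z - z)
  => ( z - z ) <= 18
stmt 2: z := 7 - y  -- replace 2 occurrence(s) of z with (7 - y)
  => ( ( 7 - y ) - ( 7 - y ) ) <= 18
stmt 1: y := 7 - y  -- replace 2 occurrence(s) of y with (7 - y)
  => ( ( 7 - ( 7 - y ) ) - ( 7 - ( 7 - y ) ) ) <= 18

Answer: ( ( 7 - ( 7 - y ) ) - ( 7 - ( 7 - y ) ) ) <= 18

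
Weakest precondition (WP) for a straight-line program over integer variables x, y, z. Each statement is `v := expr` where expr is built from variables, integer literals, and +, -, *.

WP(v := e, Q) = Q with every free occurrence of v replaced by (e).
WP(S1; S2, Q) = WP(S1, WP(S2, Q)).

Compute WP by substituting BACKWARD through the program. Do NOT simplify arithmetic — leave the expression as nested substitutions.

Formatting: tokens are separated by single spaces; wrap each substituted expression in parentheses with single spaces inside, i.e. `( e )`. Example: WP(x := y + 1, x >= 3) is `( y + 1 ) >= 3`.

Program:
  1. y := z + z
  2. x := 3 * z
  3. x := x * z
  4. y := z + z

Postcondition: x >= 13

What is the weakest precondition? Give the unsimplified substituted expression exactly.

Answer: ( ( 3 * z ) * z ) >= 13

Derivation:
post: x >= 13
stmt 4: y := z + z  -- replace 0 occurrence(s) of y with (z + z)
  => x >= 13
stmt 3: x := x * z  -- replace 1 occurrence(s) of x with (x * z)
  => ( x * z ) >= 13
stmt 2: x := 3 * z  -- replace 1 occurrence(s) of x with (3 * z)
  => ( ( 3 * z ) * z ) >= 13
stmt 1: y := z + z  -- replace 0 occurrence(s) of y with (z + z)
  => ( ( 3 * z ) * z ) >= 13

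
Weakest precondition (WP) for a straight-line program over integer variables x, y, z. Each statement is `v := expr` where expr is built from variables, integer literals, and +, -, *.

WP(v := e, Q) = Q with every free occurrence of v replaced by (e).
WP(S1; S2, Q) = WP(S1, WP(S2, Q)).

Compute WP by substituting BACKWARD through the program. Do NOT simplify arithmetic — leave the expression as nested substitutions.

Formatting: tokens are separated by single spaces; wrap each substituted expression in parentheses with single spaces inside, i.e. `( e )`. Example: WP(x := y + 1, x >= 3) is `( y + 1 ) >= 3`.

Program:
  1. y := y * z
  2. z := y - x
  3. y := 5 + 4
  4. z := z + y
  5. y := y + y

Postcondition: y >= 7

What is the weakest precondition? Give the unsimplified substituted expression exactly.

post: y >= 7
stmt 5: y := y + y  -- replace 1 occurrence(s) of y with (y + y)
  => ( y + y ) >= 7
stmt 4: z := z + y  -- replace 0 occurrence(s) of z with (z + y)
  => ( y + y ) >= 7
stmt 3: y := 5 + 4  -- replace 2 occurrence(s) of y with (5 + 4)
  => ( ( 5 + 4 ) + ( 5 + 4 ) ) >= 7
stmt 2: z := y - x  -- replace 0 occurrence(s) of z with (y - x)
  => ( ( 5 + 4 ) + ( 5 + 4 ) ) >= 7
stmt 1: y := y * z  -- replace 0 occurrence(s) of y with (y * z)
  => ( ( 5 + 4 ) + ( 5 + 4 ) ) >= 7

Answer: ( ( 5 + 4 ) + ( 5 + 4 ) ) >= 7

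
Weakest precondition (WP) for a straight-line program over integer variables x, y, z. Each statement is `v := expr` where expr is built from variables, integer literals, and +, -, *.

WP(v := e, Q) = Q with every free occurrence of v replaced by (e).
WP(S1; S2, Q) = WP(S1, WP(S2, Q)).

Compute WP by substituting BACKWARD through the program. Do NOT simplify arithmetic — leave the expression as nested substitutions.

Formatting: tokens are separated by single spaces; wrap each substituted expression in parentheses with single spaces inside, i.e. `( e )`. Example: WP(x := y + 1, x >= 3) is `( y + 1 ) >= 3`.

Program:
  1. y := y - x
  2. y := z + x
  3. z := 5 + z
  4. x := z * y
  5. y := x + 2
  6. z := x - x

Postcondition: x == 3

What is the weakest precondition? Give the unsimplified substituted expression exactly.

post: x == 3
stmt 6: z := x - x  -- replace 0 occurrence(s) of z with (x - x)
  => x == 3
stmt 5: y := x + 2  -- replace 0 occurrence(s) of y with (x + 2)
  => x == 3
stmt 4: x := z * y  -- replace 1 occurrence(s) of x with (z * y)
  => ( z * y ) == 3
stmt 3: z := 5 + z  -- replace 1 occurrence(s) of z with (5 + z)
  => ( ( 5 + z ) * y ) == 3
stmt 2: y := z + x  -- replace 1 occurrence(s) of y with (z + x)
  => ( ( 5 + z ) * ( z + x ) ) == 3
stmt 1: y := y - x  -- replace 0 occurrence(s) of y with (y - x)
  => ( ( 5 + z ) * ( z + x ) ) == 3

Answer: ( ( 5 + z ) * ( z + x ) ) == 3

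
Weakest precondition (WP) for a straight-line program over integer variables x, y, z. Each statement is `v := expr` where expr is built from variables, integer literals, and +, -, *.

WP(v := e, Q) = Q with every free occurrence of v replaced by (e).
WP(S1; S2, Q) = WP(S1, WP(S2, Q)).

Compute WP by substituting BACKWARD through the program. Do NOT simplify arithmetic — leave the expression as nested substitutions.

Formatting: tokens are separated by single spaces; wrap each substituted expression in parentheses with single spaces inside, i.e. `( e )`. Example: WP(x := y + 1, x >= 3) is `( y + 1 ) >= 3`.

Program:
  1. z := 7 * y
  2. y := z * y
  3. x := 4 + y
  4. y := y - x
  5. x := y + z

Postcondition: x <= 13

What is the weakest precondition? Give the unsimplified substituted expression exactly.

post: x <= 13
stmt 5: x := y + z  -- replace 1 occurrence(s) of x with (y + z)
  => ( y + z ) <= 13
stmt 4: y := y - x  -- replace 1 occurrence(s) of y with (y - x)
  => ( ( y - x ) + z ) <= 13
stmt 3: x := 4 + y  -- replace 1 occurrence(s) of x with (4 + y)
  => ( ( y - ( 4 + y ) ) + z ) <= 13
stmt 2: y := z * y  -- replace 2 occurrence(s) of y with (z * y)
  => ( ( ( z * y ) - ( 4 + ( z * y ) ) ) + z ) <= 13
stmt 1: z := 7 * y  -- replace 3 occurrence(s) of z with (7 * y)
  => ( ( ( ( 7 * y ) * y ) - ( 4 + ( ( 7 * y ) * y ) ) ) + ( 7 * y ) ) <= 13

Answer: ( ( ( ( 7 * y ) * y ) - ( 4 + ( ( 7 * y ) * y ) ) ) + ( 7 * y ) ) <= 13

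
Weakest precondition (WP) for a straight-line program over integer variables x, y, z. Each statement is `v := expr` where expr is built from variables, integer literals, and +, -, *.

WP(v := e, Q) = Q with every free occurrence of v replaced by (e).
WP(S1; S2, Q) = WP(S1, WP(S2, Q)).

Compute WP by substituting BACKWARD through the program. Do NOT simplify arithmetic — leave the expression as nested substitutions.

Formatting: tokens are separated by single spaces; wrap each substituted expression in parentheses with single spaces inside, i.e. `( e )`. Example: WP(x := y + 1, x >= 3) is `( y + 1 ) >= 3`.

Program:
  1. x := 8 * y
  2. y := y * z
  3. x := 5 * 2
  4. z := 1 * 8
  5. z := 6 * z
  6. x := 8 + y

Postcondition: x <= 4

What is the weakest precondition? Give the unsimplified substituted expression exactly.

Answer: ( 8 + ( y * z ) ) <= 4

Derivation:
post: x <= 4
stmt 6: x := 8 + y  -- replace 1 occurrence(s) of x with (8 + y)
  => ( 8 + y ) <= 4
stmt 5: z := 6 * z  -- replace 0 occurrence(s) of z with (6 * z)
  => ( 8 + y ) <= 4
stmt 4: z := 1 * 8  -- replace 0 occurrence(s) of z with (1 * 8)
  => ( 8 + y ) <= 4
stmt 3: x := 5 * 2  -- replace 0 occurrence(s) of x with (5 * 2)
  => ( 8 + y ) <= 4
stmt 2: y := y * z  -- replace 1 occurrence(s) of y with (y * z)
  => ( 8 + ( y * z ) ) <= 4
stmt 1: x := 8 * y  -- replace 0 occurrence(s) of x with (8 * y)
  => ( 8 + ( y * z ) ) <= 4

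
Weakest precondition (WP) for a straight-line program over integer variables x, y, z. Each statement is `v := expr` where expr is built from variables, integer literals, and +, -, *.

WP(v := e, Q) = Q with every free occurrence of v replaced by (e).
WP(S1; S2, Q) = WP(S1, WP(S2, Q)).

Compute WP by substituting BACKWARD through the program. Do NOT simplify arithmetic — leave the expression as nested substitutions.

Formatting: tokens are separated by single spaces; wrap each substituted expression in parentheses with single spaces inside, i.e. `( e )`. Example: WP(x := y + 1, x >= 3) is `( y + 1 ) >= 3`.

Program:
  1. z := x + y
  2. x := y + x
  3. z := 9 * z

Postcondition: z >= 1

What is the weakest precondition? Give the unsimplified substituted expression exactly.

post: z >= 1
stmt 3: z := 9 * z  -- replace 1 occurrence(s) of z with (9 * z)
  => ( 9 * z ) >= 1
stmt 2: x := y + x  -- replace 0 occurrence(s) of x with (y + x)
  => ( 9 * z ) >= 1
stmt 1: z := x + y  -- replace 1 occurrence(s) of z with (x + y)
  => ( 9 * ( x + y ) ) >= 1

Answer: ( 9 * ( x + y ) ) >= 1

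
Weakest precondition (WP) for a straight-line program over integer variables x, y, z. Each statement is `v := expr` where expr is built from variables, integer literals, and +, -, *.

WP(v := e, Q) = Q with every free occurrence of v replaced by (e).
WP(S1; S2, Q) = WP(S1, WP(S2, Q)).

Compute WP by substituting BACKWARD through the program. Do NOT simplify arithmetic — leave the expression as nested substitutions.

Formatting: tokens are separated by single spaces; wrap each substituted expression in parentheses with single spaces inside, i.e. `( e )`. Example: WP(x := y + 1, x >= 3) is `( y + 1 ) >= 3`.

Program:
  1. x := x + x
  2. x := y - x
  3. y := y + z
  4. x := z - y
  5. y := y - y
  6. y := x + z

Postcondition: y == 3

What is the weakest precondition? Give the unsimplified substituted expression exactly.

post: y == 3
stmt 6: y := x + z  -- replace 1 occurrence(s) of y with (x + z)
  => ( x + z ) == 3
stmt 5: y := y - y  -- replace 0 occurrence(s) of y with (y - y)
  => ( x + z ) == 3
stmt 4: x := z - y  -- replace 1 occurrence(s) of x with (z - y)
  => ( ( z - y ) + z ) == 3
stmt 3: y := y + z  -- replace 1 occurrence(s) of y with (y + z)
  => ( ( z - ( y + z ) ) + z ) == 3
stmt 2: x := y - x  -- replace 0 occurrence(s) of x with (y - x)
  => ( ( z - ( y + z ) ) + z ) == 3
stmt 1: x := x + x  -- replace 0 occurrence(s) of x with (x + x)
  => ( ( z - ( y + z ) ) + z ) == 3

Answer: ( ( z - ( y + z ) ) + z ) == 3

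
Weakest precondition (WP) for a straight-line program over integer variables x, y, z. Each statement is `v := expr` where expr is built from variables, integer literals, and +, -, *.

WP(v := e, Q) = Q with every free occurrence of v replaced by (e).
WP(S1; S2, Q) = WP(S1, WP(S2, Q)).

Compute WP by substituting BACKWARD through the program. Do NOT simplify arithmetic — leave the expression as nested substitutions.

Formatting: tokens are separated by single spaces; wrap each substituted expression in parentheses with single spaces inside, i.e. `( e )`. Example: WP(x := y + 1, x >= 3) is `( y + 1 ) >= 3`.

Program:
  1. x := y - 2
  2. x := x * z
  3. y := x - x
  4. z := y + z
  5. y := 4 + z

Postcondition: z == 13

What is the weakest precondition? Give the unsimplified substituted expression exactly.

post: z == 13
stmt 5: y := 4 + z  -- replace 0 occurrence(s) of y with (4 + z)
  => z == 13
stmt 4: z := y + z  -- replace 1 occurrence(s) of z with (y + z)
  => ( y + z ) == 13
stmt 3: y := x - x  -- replace 1 occurrence(s) of y with (x - x)
  => ( ( x - x ) + z ) == 13
stmt 2: x := x * z  -- replace 2 occurrence(s) of x with (x * z)
  => ( ( ( x * z ) - ( x * z ) ) + z ) == 13
stmt 1: x := y - 2  -- replace 2 occurrence(s) of x with (y - 2)
  => ( ( ( ( y - 2 ) * z ) - ( ( y - 2 ) * z ) ) + z ) == 13

Answer: ( ( ( ( y - 2 ) * z ) - ( ( y - 2 ) * z ) ) + z ) == 13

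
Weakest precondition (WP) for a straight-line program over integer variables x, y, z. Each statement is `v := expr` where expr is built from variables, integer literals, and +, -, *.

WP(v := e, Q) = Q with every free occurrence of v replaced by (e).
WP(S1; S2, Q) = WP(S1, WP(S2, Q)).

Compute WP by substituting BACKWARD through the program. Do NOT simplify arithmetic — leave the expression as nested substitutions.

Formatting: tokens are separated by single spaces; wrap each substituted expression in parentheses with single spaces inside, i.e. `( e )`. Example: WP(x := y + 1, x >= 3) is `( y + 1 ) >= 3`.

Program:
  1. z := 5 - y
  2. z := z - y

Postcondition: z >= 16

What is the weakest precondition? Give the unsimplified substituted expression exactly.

post: z >= 16
stmt 2: z := z - y  -- replace 1 occurrence(s) of z with (z - y)
  => ( z - y ) >= 16
stmt 1: z := 5 - y  -- replace 1 occurrence(s) of z with (5 - y)
  => ( ( 5 - y ) - y ) >= 16

Answer: ( ( 5 - y ) - y ) >= 16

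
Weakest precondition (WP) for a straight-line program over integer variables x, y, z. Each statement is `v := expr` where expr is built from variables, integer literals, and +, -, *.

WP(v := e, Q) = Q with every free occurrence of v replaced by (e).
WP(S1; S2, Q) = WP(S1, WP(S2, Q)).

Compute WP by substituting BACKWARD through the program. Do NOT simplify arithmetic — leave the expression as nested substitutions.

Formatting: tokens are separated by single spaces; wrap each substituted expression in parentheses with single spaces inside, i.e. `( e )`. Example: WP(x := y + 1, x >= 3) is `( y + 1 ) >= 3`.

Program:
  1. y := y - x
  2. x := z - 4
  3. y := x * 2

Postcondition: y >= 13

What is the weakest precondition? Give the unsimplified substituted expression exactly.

Answer: ( ( z - 4 ) * 2 ) >= 13

Derivation:
post: y >= 13
stmt 3: y := x * 2  -- replace 1 occurrence(s) of y with (x * 2)
  => ( x * 2 ) >= 13
stmt 2: x := z - 4  -- replace 1 occurrence(s) of x with (z - 4)
  => ( ( z - 4 ) * 2 ) >= 13
stmt 1: y := y - x  -- replace 0 occurrence(s) of y with (y - x)
  => ( ( z - 4 ) * 2 ) >= 13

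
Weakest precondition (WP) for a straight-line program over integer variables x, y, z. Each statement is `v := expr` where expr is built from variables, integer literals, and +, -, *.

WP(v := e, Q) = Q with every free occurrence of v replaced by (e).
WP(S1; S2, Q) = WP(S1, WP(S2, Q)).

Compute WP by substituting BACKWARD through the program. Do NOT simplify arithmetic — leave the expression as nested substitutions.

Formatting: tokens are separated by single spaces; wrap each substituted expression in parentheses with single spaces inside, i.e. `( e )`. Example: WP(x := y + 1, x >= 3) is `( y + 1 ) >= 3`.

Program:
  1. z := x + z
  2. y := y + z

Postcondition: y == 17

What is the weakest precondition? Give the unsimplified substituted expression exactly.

Answer: ( y + ( x + z ) ) == 17

Derivation:
post: y == 17
stmt 2: y := y + z  -- replace 1 occurrence(s) of y with (y + z)
  => ( y + z ) == 17
stmt 1: z := x + z  -- replace 1 occurrence(s) of z with (x + z)
  => ( y + ( x + z ) ) == 17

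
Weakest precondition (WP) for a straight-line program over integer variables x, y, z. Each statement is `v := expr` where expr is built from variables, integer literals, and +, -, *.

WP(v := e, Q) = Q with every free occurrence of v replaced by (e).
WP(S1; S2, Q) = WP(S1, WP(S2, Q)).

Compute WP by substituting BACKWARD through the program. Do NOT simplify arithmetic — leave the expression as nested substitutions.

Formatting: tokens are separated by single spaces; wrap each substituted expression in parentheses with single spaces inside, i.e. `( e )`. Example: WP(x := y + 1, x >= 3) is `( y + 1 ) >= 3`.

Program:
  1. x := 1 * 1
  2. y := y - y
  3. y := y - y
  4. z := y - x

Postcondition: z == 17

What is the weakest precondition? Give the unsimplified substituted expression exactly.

Answer: ( ( ( y - y ) - ( y - y ) ) - ( 1 * 1 ) ) == 17

Derivation:
post: z == 17
stmt 4: z := y - x  -- replace 1 occurrence(s) of z with (y - x)
  => ( y - x ) == 17
stmt 3: y := y - y  -- replace 1 occurrence(s) of y with (y - y)
  => ( ( y - y ) - x ) == 17
stmt 2: y := y - y  -- replace 2 occurrence(s) of y with (y - y)
  => ( ( ( y - y ) - ( y - y ) ) - x ) == 17
stmt 1: x := 1 * 1  -- replace 1 occurrence(s) of x with (1 * 1)
  => ( ( ( y - y ) - ( y - y ) ) - ( 1 * 1 ) ) == 17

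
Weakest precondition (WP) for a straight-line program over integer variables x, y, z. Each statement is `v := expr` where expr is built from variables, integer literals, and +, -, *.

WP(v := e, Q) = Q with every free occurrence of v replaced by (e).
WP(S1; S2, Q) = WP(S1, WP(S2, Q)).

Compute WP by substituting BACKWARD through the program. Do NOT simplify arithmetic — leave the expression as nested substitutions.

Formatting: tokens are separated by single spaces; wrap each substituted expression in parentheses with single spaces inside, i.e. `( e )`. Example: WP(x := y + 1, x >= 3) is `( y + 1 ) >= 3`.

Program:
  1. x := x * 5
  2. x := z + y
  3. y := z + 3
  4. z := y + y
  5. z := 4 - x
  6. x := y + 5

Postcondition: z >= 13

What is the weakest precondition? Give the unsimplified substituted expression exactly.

post: z >= 13
stmt 6: x := y + 5  -- replace 0 occurrence(s) of x with (y + 5)
  => z >= 13
stmt 5: z := 4 - x  -- replace 1 occurrence(s) of z with (4 - x)
  => ( 4 - x ) >= 13
stmt 4: z := y + y  -- replace 0 occurrence(s) of z with (y + y)
  => ( 4 - x ) >= 13
stmt 3: y := z + 3  -- replace 0 occurrence(s) of y with (z + 3)
  => ( 4 - x ) >= 13
stmt 2: x := z + y  -- replace 1 occurrence(s) of x with (z + y)
  => ( 4 - ( z + y ) ) >= 13
stmt 1: x := x * 5  -- replace 0 occurrence(s) of x with (x * 5)
  => ( 4 - ( z + y ) ) >= 13

Answer: ( 4 - ( z + y ) ) >= 13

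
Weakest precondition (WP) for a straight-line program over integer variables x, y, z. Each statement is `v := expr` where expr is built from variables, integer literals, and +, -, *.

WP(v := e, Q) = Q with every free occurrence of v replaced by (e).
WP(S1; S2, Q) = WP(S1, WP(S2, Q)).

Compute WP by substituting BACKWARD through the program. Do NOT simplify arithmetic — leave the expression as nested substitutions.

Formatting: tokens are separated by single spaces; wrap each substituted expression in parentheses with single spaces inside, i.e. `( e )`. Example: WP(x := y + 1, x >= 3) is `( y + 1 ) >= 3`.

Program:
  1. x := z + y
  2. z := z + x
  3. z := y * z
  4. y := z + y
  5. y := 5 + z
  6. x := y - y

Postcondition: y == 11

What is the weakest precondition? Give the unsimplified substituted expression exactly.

Answer: ( 5 + ( y * ( z + ( z + y ) ) ) ) == 11

Derivation:
post: y == 11
stmt 6: x := y - y  -- replace 0 occurrence(s) of x with (y - y)
  => y == 11
stmt 5: y := 5 + z  -- replace 1 occurrence(s) of y with (5 + z)
  => ( 5 + z ) == 11
stmt 4: y := z + y  -- replace 0 occurrence(s) of y with (z + y)
  => ( 5 + z ) == 11
stmt 3: z := y * z  -- replace 1 occurrence(s) of z with (y * z)
  => ( 5 + ( y * z ) ) == 11
stmt 2: z := z + x  -- replace 1 occurrence(s) of z with (z + x)
  => ( 5 + ( y * ( z + x ) ) ) == 11
stmt 1: x := z + y  -- replace 1 occurrence(s) of x with (z + y)
  => ( 5 + ( y * ( z + ( z + y ) ) ) ) == 11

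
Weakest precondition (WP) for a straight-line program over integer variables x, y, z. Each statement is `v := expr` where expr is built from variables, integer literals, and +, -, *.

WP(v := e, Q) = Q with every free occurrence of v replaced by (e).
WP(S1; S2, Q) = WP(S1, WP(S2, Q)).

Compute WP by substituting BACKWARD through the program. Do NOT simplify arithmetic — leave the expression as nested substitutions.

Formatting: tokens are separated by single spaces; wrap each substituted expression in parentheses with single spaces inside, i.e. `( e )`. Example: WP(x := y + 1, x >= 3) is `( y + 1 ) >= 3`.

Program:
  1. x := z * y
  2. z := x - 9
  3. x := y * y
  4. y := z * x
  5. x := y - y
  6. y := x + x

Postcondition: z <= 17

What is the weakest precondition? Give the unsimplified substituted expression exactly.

post: z <= 17
stmt 6: y := x + x  -- replace 0 occurrence(s) of y with (x + x)
  => z <= 17
stmt 5: x := y - y  -- replace 0 occurrence(s) of x with (y - y)
  => z <= 17
stmt 4: y := z * x  -- replace 0 occurrence(s) of y with (z * x)
  => z <= 17
stmt 3: x := y * y  -- replace 0 occurrence(s) of x with (y * y)
  => z <= 17
stmt 2: z := x - 9  -- replace 1 occurrence(s) of z with (x - 9)
  => ( x - 9 ) <= 17
stmt 1: x := z * y  -- replace 1 occurrence(s) of x with (z * y)
  => ( ( z * y ) - 9 ) <= 17

Answer: ( ( z * y ) - 9 ) <= 17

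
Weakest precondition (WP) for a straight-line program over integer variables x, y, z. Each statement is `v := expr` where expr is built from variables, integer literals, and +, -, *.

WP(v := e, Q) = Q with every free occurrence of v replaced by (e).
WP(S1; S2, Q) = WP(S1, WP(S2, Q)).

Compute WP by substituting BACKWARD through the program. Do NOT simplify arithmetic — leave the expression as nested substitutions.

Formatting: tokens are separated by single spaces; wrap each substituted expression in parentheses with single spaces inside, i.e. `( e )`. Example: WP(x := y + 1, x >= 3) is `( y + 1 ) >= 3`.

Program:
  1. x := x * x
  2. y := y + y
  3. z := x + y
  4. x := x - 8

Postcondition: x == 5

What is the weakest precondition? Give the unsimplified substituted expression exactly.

post: x == 5
stmt 4: x := x - 8  -- replace 1 occurrence(s) of x with (x - 8)
  => ( x - 8 ) == 5
stmt 3: z := x + y  -- replace 0 occurrence(s) of z with (x + y)
  => ( x - 8 ) == 5
stmt 2: y := y + y  -- replace 0 occurrence(s) of y with (y + y)
  => ( x - 8 ) == 5
stmt 1: x := x * x  -- replace 1 occurrence(s) of x with (x * x)
  => ( ( x * x ) - 8 ) == 5

Answer: ( ( x * x ) - 8 ) == 5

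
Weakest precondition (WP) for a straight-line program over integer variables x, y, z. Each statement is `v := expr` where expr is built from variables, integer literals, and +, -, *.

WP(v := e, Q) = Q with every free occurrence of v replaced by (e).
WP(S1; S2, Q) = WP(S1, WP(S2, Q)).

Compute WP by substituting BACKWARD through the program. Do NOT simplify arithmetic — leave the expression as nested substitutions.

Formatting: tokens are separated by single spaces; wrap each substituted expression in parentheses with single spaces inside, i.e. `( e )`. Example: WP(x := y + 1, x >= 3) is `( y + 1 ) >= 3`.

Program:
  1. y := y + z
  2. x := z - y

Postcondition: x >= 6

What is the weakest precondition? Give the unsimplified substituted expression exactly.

post: x >= 6
stmt 2: x := z - y  -- replace 1 occurrence(s) of x with (z - y)
  => ( z - y ) >= 6
stmt 1: y := y + z  -- replace 1 occurrence(s) of y with (y + z)
  => ( z - ( y + z ) ) >= 6

Answer: ( z - ( y + z ) ) >= 6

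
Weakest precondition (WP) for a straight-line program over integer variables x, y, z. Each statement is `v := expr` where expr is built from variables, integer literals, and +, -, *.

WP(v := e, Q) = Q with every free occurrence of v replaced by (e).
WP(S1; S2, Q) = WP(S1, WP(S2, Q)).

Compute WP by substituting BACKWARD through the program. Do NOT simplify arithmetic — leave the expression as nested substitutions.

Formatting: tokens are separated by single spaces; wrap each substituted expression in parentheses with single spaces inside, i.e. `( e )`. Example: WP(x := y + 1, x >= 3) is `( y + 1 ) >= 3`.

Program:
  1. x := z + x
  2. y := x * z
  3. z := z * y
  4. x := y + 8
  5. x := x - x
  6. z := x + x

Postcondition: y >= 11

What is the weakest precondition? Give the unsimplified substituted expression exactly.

post: y >= 11
stmt 6: z := x + x  -- replace 0 occurrence(s) of z with (x + x)
  => y >= 11
stmt 5: x := x - x  -- replace 0 occurrence(s) of x with (x - x)
  => y >= 11
stmt 4: x := y + 8  -- replace 0 occurrence(s) of x with (y + 8)
  => y >= 11
stmt 3: z := z * y  -- replace 0 occurrence(s) of z with (z * y)
  => y >= 11
stmt 2: y := x * z  -- replace 1 occurrence(s) of y with (x * z)
  => ( x * z ) >= 11
stmt 1: x := z + x  -- replace 1 occurrence(s) of x with (z + x)
  => ( ( z + x ) * z ) >= 11

Answer: ( ( z + x ) * z ) >= 11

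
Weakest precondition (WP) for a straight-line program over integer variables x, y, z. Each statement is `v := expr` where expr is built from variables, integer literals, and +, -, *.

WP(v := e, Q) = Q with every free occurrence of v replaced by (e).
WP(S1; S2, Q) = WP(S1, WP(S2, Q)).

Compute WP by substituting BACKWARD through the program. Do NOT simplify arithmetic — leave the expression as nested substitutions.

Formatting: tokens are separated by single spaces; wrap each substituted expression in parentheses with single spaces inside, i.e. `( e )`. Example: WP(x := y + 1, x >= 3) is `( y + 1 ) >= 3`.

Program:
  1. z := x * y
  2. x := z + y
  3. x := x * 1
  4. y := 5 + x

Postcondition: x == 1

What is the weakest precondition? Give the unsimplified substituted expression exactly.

post: x == 1
stmt 4: y := 5 + x  -- replace 0 occurrence(s) of y with (5 + x)
  => x == 1
stmt 3: x := x * 1  -- replace 1 occurrence(s) of x with (x * 1)
  => ( x * 1 ) == 1
stmt 2: x := z + y  -- replace 1 occurrence(s) of x with (z + y)
  => ( ( z + y ) * 1 ) == 1
stmt 1: z := x * y  -- replace 1 occurrence(s) of z with (x * y)
  => ( ( ( x * y ) + y ) * 1 ) == 1

Answer: ( ( ( x * y ) + y ) * 1 ) == 1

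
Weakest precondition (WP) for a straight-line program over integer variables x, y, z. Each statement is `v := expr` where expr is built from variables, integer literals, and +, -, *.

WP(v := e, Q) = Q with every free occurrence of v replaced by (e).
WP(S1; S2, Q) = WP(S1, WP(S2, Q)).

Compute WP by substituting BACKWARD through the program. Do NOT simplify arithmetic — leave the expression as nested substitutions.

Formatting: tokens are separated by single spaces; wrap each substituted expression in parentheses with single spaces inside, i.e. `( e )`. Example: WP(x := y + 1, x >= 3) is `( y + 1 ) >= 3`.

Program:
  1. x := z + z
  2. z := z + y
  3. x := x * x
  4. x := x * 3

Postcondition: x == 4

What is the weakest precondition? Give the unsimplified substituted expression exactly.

post: x == 4
stmt 4: x := x * 3  -- replace 1 occurrence(s) of x with (x * 3)
  => ( x * 3 ) == 4
stmt 3: x := x * x  -- replace 1 occurrence(s) of x with (x * x)
  => ( ( x * x ) * 3 ) == 4
stmt 2: z := z + y  -- replace 0 occurrence(s) of z with (z + y)
  => ( ( x * x ) * 3 ) == 4
stmt 1: x := z + z  -- replace 2 occurrence(s) of x with (z + z)
  => ( ( ( z + z ) * ( z + z ) ) * 3 ) == 4

Answer: ( ( ( z + z ) * ( z + z ) ) * 3 ) == 4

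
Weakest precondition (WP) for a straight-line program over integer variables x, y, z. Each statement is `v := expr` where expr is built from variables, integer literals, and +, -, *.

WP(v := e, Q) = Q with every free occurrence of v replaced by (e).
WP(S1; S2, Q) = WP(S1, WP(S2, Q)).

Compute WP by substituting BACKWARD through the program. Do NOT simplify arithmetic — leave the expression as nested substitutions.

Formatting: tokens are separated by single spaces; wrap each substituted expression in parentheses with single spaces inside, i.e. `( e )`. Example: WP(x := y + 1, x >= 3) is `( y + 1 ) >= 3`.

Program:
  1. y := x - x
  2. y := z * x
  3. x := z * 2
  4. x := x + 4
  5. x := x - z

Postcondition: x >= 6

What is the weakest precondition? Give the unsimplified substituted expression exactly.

post: x >= 6
stmt 5: x := x - z  -- replace 1 occurrence(s) of x with (x - z)
  => ( x - z ) >= 6
stmt 4: x := x + 4  -- replace 1 occurrence(s) of x with (x + 4)
  => ( ( x + 4 ) - z ) >= 6
stmt 3: x := z * 2  -- replace 1 occurrence(s) of x with (z * 2)
  => ( ( ( z * 2 ) + 4 ) - z ) >= 6
stmt 2: y := z * x  -- replace 0 occurrence(s) of y with (z * x)
  => ( ( ( z * 2 ) + 4 ) - z ) >= 6
stmt 1: y := x - x  -- replace 0 occurrence(s) of y with (x - x)
  => ( ( ( z * 2 ) + 4 ) - z ) >= 6

Answer: ( ( ( z * 2 ) + 4 ) - z ) >= 6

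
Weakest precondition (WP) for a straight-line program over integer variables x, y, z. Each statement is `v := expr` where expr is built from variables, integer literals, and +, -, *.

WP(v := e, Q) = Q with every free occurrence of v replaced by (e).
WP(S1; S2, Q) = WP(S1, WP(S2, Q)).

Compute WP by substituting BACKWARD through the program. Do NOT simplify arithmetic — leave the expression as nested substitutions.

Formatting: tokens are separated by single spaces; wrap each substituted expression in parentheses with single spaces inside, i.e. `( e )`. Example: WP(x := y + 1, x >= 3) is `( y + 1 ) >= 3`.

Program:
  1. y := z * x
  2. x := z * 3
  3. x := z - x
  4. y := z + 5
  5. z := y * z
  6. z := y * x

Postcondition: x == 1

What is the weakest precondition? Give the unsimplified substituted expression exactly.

post: x == 1
stmt 6: z := y * x  -- replace 0 occurrence(s) of z with (y * x)
  => x == 1
stmt 5: z := y * z  -- replace 0 occurrence(s) of z with (y * z)
  => x == 1
stmt 4: y := z + 5  -- replace 0 occurrence(s) of y with (z + 5)
  => x == 1
stmt 3: x := z - x  -- replace 1 occurrence(s) of x with (z - x)
  => ( z - x ) == 1
stmt 2: x := z * 3  -- replace 1 occurrence(s) of x with (z * 3)
  => ( z - ( z * 3 ) ) == 1
stmt 1: y := z * x  -- replace 0 occurrence(s) of y with (z * x)
  => ( z - ( z * 3 ) ) == 1

Answer: ( z - ( z * 3 ) ) == 1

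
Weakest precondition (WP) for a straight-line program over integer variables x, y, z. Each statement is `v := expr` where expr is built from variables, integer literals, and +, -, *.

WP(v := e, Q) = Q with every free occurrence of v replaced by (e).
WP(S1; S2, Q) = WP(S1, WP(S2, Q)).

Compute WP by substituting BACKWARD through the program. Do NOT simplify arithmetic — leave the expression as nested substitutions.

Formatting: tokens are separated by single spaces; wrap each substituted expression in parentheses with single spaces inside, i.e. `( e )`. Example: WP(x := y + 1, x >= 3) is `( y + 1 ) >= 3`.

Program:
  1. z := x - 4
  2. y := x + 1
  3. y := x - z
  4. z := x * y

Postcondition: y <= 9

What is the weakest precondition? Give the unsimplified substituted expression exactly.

post: y <= 9
stmt 4: z := x * y  -- replace 0 occurrence(s) of z with (x * y)
  => y <= 9
stmt 3: y := x - z  -- replace 1 occurrence(s) of y with (x - z)
  => ( x - z ) <= 9
stmt 2: y := x + 1  -- replace 0 occurrence(s) of y with (x + 1)
  => ( x - z ) <= 9
stmt 1: z := x - 4  -- replace 1 occurrence(s) of z with (x - 4)
  => ( x - ( x - 4 ) ) <= 9

Answer: ( x - ( x - 4 ) ) <= 9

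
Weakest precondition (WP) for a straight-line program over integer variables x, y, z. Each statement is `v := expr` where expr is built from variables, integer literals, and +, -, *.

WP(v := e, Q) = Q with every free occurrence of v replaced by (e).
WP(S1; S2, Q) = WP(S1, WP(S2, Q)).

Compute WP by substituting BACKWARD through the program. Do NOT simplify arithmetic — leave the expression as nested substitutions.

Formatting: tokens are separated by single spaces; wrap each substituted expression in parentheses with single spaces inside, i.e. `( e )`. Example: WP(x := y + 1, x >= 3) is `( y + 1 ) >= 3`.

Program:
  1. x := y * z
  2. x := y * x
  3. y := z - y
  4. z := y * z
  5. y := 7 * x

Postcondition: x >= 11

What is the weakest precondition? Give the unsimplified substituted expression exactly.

Answer: ( y * ( y * z ) ) >= 11

Derivation:
post: x >= 11
stmt 5: y := 7 * x  -- replace 0 occurrence(s) of y with (7 * x)
  => x >= 11
stmt 4: z := y * z  -- replace 0 occurrence(s) of z with (y * z)
  => x >= 11
stmt 3: y := z - y  -- replace 0 occurrence(s) of y with (z - y)
  => x >= 11
stmt 2: x := y * x  -- replace 1 occurrence(s) of x with (y * x)
  => ( y * x ) >= 11
stmt 1: x := y * z  -- replace 1 occurrence(s) of x with (y * z)
  => ( y * ( y * z ) ) >= 11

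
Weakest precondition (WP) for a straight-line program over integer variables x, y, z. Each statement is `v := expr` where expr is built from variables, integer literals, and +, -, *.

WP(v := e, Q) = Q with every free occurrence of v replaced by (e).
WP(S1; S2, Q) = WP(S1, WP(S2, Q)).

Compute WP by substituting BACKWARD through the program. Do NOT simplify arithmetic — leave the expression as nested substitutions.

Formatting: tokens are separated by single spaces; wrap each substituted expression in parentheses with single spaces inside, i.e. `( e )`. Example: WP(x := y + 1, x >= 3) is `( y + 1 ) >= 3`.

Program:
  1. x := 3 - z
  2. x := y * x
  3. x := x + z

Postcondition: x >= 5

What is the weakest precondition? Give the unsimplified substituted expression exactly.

post: x >= 5
stmt 3: x := x + z  -- replace 1 occurrence(s) of x with (x + z)
  => ( x + z ) >= 5
stmt 2: x := y * x  -- replace 1 occurrence(s) of x with (y * x)
  => ( ( y * x ) + z ) >= 5
stmt 1: x := 3 - z  -- replace 1 occurrence(s) of x with (3 - z)
  => ( ( y * ( 3 - z ) ) + z ) >= 5

Answer: ( ( y * ( 3 - z ) ) + z ) >= 5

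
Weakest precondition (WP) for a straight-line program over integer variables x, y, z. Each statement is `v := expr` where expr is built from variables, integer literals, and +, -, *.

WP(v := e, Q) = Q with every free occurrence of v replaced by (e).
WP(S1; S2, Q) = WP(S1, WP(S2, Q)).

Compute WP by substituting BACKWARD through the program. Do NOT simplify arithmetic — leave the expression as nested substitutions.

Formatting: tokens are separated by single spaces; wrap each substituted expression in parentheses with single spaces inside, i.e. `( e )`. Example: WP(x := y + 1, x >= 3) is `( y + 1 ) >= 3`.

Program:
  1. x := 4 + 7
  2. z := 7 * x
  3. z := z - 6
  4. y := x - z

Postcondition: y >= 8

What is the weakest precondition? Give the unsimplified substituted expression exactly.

Answer: ( ( 4 + 7 ) - ( ( 7 * ( 4 + 7 ) ) - 6 ) ) >= 8

Derivation:
post: y >= 8
stmt 4: y := x - z  -- replace 1 occurrence(s) of y with (x - z)
  => ( x - z ) >= 8
stmt 3: z := z - 6  -- replace 1 occurrence(s) of z with (z - 6)
  => ( x - ( z - 6 ) ) >= 8
stmt 2: z := 7 * x  -- replace 1 occurrence(s) of z with (7 * x)
  => ( x - ( ( 7 * x ) - 6 ) ) >= 8
stmt 1: x := 4 + 7  -- replace 2 occurrence(s) of x with (4 + 7)
  => ( ( 4 + 7 ) - ( ( 7 * ( 4 + 7 ) ) - 6 ) ) >= 8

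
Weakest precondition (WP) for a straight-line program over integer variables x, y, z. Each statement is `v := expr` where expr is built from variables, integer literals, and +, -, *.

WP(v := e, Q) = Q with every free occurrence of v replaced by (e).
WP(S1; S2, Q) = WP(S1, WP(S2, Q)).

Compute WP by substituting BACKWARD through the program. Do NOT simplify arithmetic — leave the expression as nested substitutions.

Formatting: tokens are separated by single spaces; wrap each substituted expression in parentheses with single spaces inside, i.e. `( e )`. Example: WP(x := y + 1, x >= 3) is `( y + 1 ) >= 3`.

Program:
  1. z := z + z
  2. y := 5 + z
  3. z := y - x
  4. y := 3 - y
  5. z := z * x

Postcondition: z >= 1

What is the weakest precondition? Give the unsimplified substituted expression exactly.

Answer: ( ( ( 5 + ( z + z ) ) - x ) * x ) >= 1

Derivation:
post: z >= 1
stmt 5: z := z * x  -- replace 1 occurrence(s) of z with (z * x)
  => ( z * x ) >= 1
stmt 4: y := 3 - y  -- replace 0 occurrence(s) of y with (3 - y)
  => ( z * x ) >= 1
stmt 3: z := y - x  -- replace 1 occurrence(s) of z with (y - x)
  => ( ( y - x ) * x ) >= 1
stmt 2: y := 5 + z  -- replace 1 occurrence(s) of y with (5 + z)
  => ( ( ( 5 + z ) - x ) * x ) >= 1
stmt 1: z := z + z  -- replace 1 occurrence(s) of z with (z + z)
  => ( ( ( 5 + ( z + z ) ) - x ) * x ) >= 1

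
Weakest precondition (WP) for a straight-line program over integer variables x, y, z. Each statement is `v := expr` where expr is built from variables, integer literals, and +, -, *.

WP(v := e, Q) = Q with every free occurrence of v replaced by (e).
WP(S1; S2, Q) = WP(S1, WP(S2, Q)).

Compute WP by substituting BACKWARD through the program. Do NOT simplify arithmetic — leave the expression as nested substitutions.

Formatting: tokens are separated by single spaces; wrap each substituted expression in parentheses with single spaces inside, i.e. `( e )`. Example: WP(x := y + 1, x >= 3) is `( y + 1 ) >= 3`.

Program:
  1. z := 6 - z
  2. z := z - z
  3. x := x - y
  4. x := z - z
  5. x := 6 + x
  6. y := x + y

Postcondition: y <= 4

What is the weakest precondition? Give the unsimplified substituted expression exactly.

post: y <= 4
stmt 6: y := x + y  -- replace 1 occurrence(s) of y with (x + y)
  => ( x + y ) <= 4
stmt 5: x := 6 + x  -- replace 1 occurrence(s) of x with (6 + x)
  => ( ( 6 + x ) + y ) <= 4
stmt 4: x := z - z  -- replace 1 occurrence(s) of x with (z - z)
  => ( ( 6 + ( z - z ) ) + y ) <= 4
stmt 3: x := x - y  -- replace 0 occurrence(s) of x with (x - y)
  => ( ( 6 + ( z - z ) ) + y ) <= 4
stmt 2: z := z - z  -- replace 2 occurrence(s) of z with (z - z)
  => ( ( 6 + ( ( z - z ) - ( z - z ) ) ) + y ) <= 4
stmt 1: z := 6 - z  -- replace 4 occurrence(s) of z with (6 - z)
  => ( ( 6 + ( ( ( 6 - z ) - ( 6 - z ) ) - ( ( 6 - z ) - ( 6 - z ) ) ) ) + y ) <= 4

Answer: ( ( 6 + ( ( ( 6 - z ) - ( 6 - z ) ) - ( ( 6 - z ) - ( 6 - z ) ) ) ) + y ) <= 4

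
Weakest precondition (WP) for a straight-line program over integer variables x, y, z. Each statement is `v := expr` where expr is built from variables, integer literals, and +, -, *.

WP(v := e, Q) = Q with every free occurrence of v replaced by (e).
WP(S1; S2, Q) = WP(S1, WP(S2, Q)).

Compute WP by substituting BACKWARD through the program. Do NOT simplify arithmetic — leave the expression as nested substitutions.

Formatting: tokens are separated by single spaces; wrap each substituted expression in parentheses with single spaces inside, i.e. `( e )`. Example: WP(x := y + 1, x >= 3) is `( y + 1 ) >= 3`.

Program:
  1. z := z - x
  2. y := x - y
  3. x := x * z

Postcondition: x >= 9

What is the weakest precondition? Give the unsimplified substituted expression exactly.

Answer: ( x * ( z - x ) ) >= 9

Derivation:
post: x >= 9
stmt 3: x := x * z  -- replace 1 occurrence(s) of x with (x * z)
  => ( x * z ) >= 9
stmt 2: y := x - y  -- replace 0 occurrence(s) of y with (x - y)
  => ( x * z ) >= 9
stmt 1: z := z - x  -- replace 1 occurrence(s) of z with (z - x)
  => ( x * ( z - x ) ) >= 9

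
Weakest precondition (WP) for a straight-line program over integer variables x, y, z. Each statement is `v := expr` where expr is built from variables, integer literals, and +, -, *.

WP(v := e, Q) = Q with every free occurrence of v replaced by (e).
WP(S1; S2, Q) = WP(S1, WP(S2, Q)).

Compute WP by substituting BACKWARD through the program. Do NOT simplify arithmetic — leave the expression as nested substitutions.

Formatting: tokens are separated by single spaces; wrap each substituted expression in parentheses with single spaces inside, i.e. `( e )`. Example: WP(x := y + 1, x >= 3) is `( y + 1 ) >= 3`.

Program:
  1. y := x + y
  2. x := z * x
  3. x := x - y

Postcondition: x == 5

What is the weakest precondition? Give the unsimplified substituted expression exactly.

post: x == 5
stmt 3: x := x - y  -- replace 1 occurrence(s) of x with (x - y)
  => ( x - y ) == 5
stmt 2: x := z * x  -- replace 1 occurrence(s) of x with (z * x)
  => ( ( z * x ) - y ) == 5
stmt 1: y := x + y  -- replace 1 occurrence(s) of y with (x + y)
  => ( ( z * x ) - ( x + y ) ) == 5

Answer: ( ( z * x ) - ( x + y ) ) == 5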